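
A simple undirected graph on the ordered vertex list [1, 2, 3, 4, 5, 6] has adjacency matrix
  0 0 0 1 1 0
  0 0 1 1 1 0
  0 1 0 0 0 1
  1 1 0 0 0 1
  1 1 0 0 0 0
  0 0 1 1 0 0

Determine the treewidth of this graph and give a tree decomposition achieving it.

Every bag has size at most 3, so the width is 3 − 1 = 2 and tw(G) ≤ 2. For the lower bound, G contains the cycle 1–5–2–4–1, so G is not a forest; only forests have treewidth ≤ 1, hence tw(G) ≥ 2. Hence tw(G) = 2 exactly.

Treewidth 2.
One such decomposition:
Bags: B1 = {1, 4, 5}  B2 = {2, 4, 5}  B3 = {2, 4, 6}  B4 = {2, 3, 6}
Tree: B1–B2, B2–B3, B3–B4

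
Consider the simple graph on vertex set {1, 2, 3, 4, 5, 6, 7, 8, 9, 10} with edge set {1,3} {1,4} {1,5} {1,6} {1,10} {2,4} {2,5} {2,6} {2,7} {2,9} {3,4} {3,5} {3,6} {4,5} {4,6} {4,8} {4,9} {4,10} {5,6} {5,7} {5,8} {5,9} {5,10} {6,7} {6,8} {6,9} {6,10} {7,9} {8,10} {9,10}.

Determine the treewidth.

A width-4 tree decomposition is:
Bags: B1 = {4, 5, 6, 9, 10}  B2 = {1, 4, 5, 6, 10}  B3 = {1, 3, 4, 5, 6}  B4 = {4, 5, 6, 8, 10}  B5 = {2, 4, 5, 6, 9}  B6 = {2, 5, 6, 7, 9}
Tree: B1–B2, B2–B3, B2–B4, B1–B5, B5–B6
Every bag has size at most 5, so the width is 5 − 1 = 4 and tw(G) ≤ 4. On the other hand G contains the 5-clique {4, 5, 6, 8, 10}. A clique must lie in a single bag of any decomposition, so no decomposition can have width below 4. Combining the bounds, tw(G) = 4.

4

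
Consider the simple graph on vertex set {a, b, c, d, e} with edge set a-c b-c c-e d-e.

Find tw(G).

1

A width-1 tree decomposition is:
Bags: B1 = {c, e}  B2 = {d, e}  B3 = {b, c}  B4 = {a, c}
Tree: B1–B2, B1–B3, B1–B4
Each bag holds 2 vertices, so the decomposition has width 1, which upper-bounds the treewidth. Since G has at least one edge (e.g. e–c), it is not an edgeless graph, so tw(G) ≥ 1. Combining the bounds, tw(G) = 1.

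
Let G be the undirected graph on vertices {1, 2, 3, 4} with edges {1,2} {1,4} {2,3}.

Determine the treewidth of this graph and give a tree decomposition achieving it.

The largest bag has 2 vertices, giving width 1; this decomposition certifies tw(G) ≤ 1. Any graph with an edge has treewidth ≥ 1, and G has the edge 1–4. Hence tw(G) = 1 exactly.

Treewidth 1.
Bags: B1 = {1, 4}  B2 = {1, 2}  B3 = {2, 3}
Tree: B1–B2, B2–B3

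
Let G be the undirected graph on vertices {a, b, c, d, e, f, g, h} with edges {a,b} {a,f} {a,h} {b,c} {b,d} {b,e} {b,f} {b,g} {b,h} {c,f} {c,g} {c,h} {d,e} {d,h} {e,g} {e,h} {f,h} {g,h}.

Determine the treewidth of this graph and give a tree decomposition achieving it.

Treewidth 3.
One optimal decomposition is:
Bags: B1 = {b, e, g, h}  B2 = {b, c, g, h}  B3 = {b, d, e, h}  B4 = {b, c, f, h}  B5 = {a, b, f, h}
Tree: B1–B2, B1–B3, B2–B4, B4–B5

Each bag holds 4 vertices, so the decomposition has width 3, which upper-bounds the treewidth. For the lower bound, the 4 vertices {b, d, e, h} are pairwise adjacent, and any tree decomposition puts a clique entirely inside one bag — forcing width ≥ 3. Hence tw(G) = 3 exactly.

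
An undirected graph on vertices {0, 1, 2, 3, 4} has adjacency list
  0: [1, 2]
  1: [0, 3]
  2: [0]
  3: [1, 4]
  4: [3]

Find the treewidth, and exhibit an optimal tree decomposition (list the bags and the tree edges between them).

Every bag has size at most 2, so the width is 2 − 1 = 1 and tw(G) ≤ 1. Since G has at least one edge (e.g. 2–0), it is not an edgeless graph, so tw(G) ≥ 1. The upper and lower bounds meet at 1, so that is the treewidth.

Treewidth 1.
Bags: B1 = {0, 2}  B2 = {0, 1}  B3 = {1, 3}  B4 = {3, 4}
Tree: B1–B2, B2–B3, B3–B4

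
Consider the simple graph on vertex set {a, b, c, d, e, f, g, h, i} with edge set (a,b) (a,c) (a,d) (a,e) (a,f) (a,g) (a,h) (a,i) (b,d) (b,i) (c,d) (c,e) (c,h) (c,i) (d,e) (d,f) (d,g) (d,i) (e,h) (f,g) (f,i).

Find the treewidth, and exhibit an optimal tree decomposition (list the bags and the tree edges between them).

Treewidth 3.
One optimal decomposition is:
Bags: B1 = {a, c, d, i}  B2 = {a, c, d, e}  B3 = {a, b, d, i}  B4 = {a, d, f, i}  B5 = {a, c, e, h}  B6 = {a, d, f, g}
Tree: B1–B2, B1–B3, B1–B4, B2–B5, B4–B6

Every bag has size at most 4, so the width is 4 − 1 = 3 and tw(G) ≤ 3. Conversely, {a, d, f, g} is a clique of size 4, and the vertices of any clique must share a bag in every tree decomposition; so some bag has ≥ 4 vertices and tw(G) ≥ 3. Therefore the treewidth is 3.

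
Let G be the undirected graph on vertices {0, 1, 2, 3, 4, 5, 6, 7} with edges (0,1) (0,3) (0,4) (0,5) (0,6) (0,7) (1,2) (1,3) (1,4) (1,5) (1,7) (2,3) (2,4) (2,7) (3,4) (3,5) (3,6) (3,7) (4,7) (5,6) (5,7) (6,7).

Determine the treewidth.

A width-4 tree decomposition is:
Bags: B1 = {0, 1, 3, 5, 7}  B2 = {0, 1, 3, 4, 7}  B3 = {0, 3, 5, 6, 7}  B4 = {1, 2, 3, 4, 7}
Tree: B1–B2, B1–B3, B2–B4
The largest bag has 5 vertices, giving width 4; this decomposition certifies tw(G) ≤ 4. On the other hand G contains the 5-clique {0, 1, 3, 4, 7}. A clique must lie in a single bag of any decomposition, so no decomposition can have width below 4. Hence tw(G) = 4 exactly.

4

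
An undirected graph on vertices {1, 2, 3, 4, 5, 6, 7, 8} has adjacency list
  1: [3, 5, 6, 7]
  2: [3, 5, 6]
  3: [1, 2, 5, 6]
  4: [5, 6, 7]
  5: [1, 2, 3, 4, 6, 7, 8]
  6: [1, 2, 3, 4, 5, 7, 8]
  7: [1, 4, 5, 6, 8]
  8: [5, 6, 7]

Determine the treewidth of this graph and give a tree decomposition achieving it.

Treewidth 3.
Bags: B1 = {1, 3, 5, 6}  B2 = {1, 5, 6, 7}  B3 = {2, 3, 5, 6}  B4 = {5, 6, 7, 8}  B5 = {4, 5, 6, 7}
Tree: B1–B2, B1–B3, B2–B4, B2–B5

Every bag has size at most 4, so the width is 4 − 1 = 3 and tw(G) ≤ 3. Conversely, {2, 3, 5, 6} is a clique of size 4, and the vertices of any clique must share a bag in every tree decomposition; so some bag has ≥ 4 vertices and tw(G) ≥ 3. Hence tw(G) = 3 exactly.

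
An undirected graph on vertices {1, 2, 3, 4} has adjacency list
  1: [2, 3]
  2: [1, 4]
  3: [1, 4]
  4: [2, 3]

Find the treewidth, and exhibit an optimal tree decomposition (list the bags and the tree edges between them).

Every bag has size at most 3, so the width is 3 − 1 = 2 and tw(G) ≤ 2. The edges 4–2–1–3–4 form a cycle, so G is not a tree and its treewidth is at least 2. The upper and lower bounds meet at 2, so that is the treewidth.

Treewidth 2.
One such decomposition:
Bags: B1 = {1, 2, 4}  B2 = {1, 3, 4}
Tree: B1–B2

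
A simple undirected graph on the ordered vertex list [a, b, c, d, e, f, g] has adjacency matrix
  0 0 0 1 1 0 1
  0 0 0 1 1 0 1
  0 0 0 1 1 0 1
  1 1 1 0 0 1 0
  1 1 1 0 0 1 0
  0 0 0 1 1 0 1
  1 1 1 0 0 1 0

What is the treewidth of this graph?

3

A width-3 tree decomposition is:
Bags: B1 = {b, d, e, g}  B2 = {c, d, e, g}  B3 = {a, d, e, g}  B4 = {d, e, f, g}
Tree: B1–B2, B2–B3, B3–B4
Every bag has size at most 4, so the width is 4 − 1 = 3 and tw(G) ≤ 3. For the lower bound: the 4 vertex sets {b,d}, {c,e}, {g}, {a} are disjoint, each induces a connected subgraph, and every pair is joined by at least one edge of G. Contracting each set to a single vertex therefore yields K_{4} as a minor, and since treewidth is minor-monotone, tw(G) ≥ tw(K_{4}) = 3. Hence tw(G) = 3 exactly.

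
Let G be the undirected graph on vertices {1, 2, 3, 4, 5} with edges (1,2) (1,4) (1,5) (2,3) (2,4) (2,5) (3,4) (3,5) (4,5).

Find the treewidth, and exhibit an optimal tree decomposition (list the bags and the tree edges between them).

Treewidth 3.
One optimal decomposition is:
Bags: B1 = {1, 2, 4, 5}  B2 = {2, 3, 4, 5}
Tree: B1–B2

Every bag has size at most 4, so the width is 4 − 1 = 3 and tw(G) ≤ 3. Conversely, {1, 2, 4, 5} is a clique of size 4, and the vertices of any clique must share a bag in every tree decomposition; so some bag has ≥ 4 vertices and tw(G) ≥ 3. Hence tw(G) = 3 exactly.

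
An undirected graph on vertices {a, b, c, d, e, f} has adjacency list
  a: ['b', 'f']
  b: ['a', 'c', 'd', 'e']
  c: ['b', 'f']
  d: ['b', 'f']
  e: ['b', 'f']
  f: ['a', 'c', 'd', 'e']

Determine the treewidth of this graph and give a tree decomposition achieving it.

Each bag holds 3 vertices, so the decomposition has width 2, which upper-bounds the treewidth. Since f–d–b–e–f is a cycle in G, G is not acyclic. Forests are exactly the graphs of treewidth ≤ 1, so tw(G) ≥ 2. Therefore the treewidth is 2.

Treewidth 2.
One optimal decomposition is:
Bags: B1 = {b, d, f}  B2 = {b, e, f}  B3 = {a, b, f}  B4 = {b, c, f}
Tree: B1–B2, B2–B3, B3–B4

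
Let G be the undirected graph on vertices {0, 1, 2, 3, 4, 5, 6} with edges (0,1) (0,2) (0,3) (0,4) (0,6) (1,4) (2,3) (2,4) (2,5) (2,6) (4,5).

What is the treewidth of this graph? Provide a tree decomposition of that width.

Treewidth 2.
Bags: B1 = {0, 2, 4}  B2 = {0, 2, 6}  B3 = {0, 1, 4}  B4 = {2, 4, 5}  B5 = {0, 2, 3}
Tree: B1–B2, B1–B3, B1–B4, B2–B5

Every bag has size at most 3, so the width is 3 − 1 = 2 and tw(G) ≤ 2. Conversely, {0, 1, 4} is a clique of size 3, and the vertices of any clique must share a bag in every tree decomposition; so some bag has ≥ 3 vertices and tw(G) ≥ 2. The upper and lower bounds meet at 2, so that is the treewidth.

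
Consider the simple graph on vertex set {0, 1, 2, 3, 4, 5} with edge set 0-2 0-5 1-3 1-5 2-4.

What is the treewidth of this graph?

1

A width-1 tree decomposition is:
Bags: B1 = {1, 3}  B2 = {1, 5}  B3 = {0, 5}  B4 = {0, 2}  B5 = {2, 4}
Tree: B1–B2, B2–B3, B3–B4, B4–B5
Every bag has size at most 2, so the width is 2 − 1 = 1 and tw(G) ≤ 1. G has an edge, so its treewidth is at least 1. Therefore the treewidth is 1.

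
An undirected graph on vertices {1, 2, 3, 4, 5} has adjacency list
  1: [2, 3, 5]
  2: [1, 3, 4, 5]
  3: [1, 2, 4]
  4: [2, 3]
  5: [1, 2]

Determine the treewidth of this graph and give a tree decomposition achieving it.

Treewidth 2.
One optimal decomposition is:
Bags: B1 = {1, 2, 3}  B2 = {2, 3, 4}  B3 = {1, 2, 5}
Tree: B1–B2, B1–B3

Each bag holds 3 vertices, so the decomposition has width 2, which upper-bounds the treewidth. For the lower bound, the 3 vertices {1, 2, 3} are pairwise adjacent, and any tree decomposition puts a clique entirely inside one bag — forcing width ≥ 2. The upper and lower bounds meet at 2, so that is the treewidth.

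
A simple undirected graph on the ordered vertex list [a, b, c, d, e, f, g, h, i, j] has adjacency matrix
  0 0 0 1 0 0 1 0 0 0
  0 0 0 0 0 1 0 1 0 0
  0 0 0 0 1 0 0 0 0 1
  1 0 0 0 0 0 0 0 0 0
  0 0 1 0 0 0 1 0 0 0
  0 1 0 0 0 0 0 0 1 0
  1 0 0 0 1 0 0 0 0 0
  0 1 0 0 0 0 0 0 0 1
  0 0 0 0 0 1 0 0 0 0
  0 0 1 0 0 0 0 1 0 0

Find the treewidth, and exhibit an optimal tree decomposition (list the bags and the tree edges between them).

Treewidth 1.
One optimal decomposition is:
Bags: B1 = {f, i}  B2 = {b, f}  B3 = {b, h}  B4 = {h, j}  B5 = {c, j}  B6 = {c, e}  B7 = {e, g}  B8 = {a, g}  B9 = {a, d}
Tree: B1–B2, B2–B3, B3–B4, B4–B5, B5–B6, B6–B7, B7–B8, B8–B9

Every bag has size at most 2, so the width is 2 − 1 = 1 and tw(G) ≤ 1. G has an edge, so its treewidth is at least 1. Hence tw(G) = 1 exactly.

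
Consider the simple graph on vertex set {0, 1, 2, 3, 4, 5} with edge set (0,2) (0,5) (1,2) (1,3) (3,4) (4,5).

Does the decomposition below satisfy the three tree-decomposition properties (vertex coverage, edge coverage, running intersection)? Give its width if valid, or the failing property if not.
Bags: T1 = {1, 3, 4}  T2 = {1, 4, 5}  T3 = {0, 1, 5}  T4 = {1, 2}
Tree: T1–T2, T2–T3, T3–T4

No — edge (0,2) lies in no bag.

A tree decomposition must satisfy three properties: every vertex lies in some bag; for every edge, both endpoints lie together in some bag; and for every vertex, the bags containing it form a connected subtree. Here edge (0,2) lies in no bag, so the decomposition is invalid.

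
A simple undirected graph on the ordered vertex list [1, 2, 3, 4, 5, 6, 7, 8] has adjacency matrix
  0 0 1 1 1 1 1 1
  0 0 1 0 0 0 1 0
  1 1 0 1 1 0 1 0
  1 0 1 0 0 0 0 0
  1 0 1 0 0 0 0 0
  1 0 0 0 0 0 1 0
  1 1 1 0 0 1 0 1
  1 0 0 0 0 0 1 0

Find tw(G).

A width-2 tree decomposition is:
Bags: B1 = {1, 3, 5}  B2 = {1, 3, 7}  B3 = {1, 7, 8}  B4 = {1, 6, 7}  B5 = {2, 3, 7}  B6 = {1, 3, 4}
Tree: B1–B2, B2–B3, B3–B4, B2–B5, B1–B6
Each bag holds 3 vertices, so the decomposition has width 2, which upper-bounds the treewidth. For the lower bound, the 3 vertices {1, 7, 8} are pairwise adjacent, and any tree decomposition puts a clique entirely inside one bag — forcing width ≥ 2. The upper and lower bounds meet at 2, so that is the treewidth.

2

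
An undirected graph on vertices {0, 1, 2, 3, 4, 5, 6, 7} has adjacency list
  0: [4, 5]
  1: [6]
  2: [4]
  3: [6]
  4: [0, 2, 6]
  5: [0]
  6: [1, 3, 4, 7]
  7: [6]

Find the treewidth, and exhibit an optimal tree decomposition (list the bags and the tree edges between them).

Treewidth 1.
One optimal decomposition is:
Bags: B1 = {4, 6}  B2 = {0, 4}  B3 = {2, 4}  B4 = {0, 5}  B5 = {6, 7}  B6 = {1, 6}  B7 = {3, 6}
Tree: B1–B2, B2–B3, B2–B4, B1–B5, B1–B6, B6–B7

The largest bag has 2 vertices, giving width 1; this decomposition certifies tw(G) ≤ 1. Any graph with an edge has treewidth ≥ 1, and G has the edge 6–4. Hence tw(G) = 1 exactly.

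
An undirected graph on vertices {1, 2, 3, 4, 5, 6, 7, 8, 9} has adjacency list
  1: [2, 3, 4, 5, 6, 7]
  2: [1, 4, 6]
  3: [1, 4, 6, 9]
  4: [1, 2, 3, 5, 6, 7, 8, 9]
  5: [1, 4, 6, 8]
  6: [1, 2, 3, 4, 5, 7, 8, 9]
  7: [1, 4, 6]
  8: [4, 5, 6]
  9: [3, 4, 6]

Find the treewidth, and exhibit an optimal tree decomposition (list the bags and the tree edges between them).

Treewidth 3.
Bags: B1 = {1, 3, 4, 6}  B2 = {1, 4, 5, 6}  B3 = {1, 4, 6, 7}  B4 = {4, 5, 6, 8}  B5 = {3, 4, 6, 9}  B6 = {1, 2, 4, 6}
Tree: B1–B2, B1–B3, B2–B4, B1–B5, B1–B6

The largest bag has 4 vertices, giving width 3; this decomposition certifies tw(G) ≤ 3. For the lower bound, the 4 vertices {4, 5, 6, 8} are pairwise adjacent, and any tree decomposition puts a clique entirely inside one bag — forcing width ≥ 3. Therefore the treewidth is 3.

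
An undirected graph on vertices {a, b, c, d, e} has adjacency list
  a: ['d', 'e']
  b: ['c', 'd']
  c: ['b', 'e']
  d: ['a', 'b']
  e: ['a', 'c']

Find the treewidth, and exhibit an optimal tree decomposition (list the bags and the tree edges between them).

Every bag has size at most 3, so the width is 3 − 1 = 2 and tw(G) ≤ 2. The edges c–b–d–a–e–c form a cycle, so G is not a tree and its treewidth is at least 2. Therefore the treewidth is 2.

Treewidth 2.
Bags: B1 = {b, c, d}  B2 = {a, c, d}  B3 = {a, c, e}
Tree: B1–B2, B2–B3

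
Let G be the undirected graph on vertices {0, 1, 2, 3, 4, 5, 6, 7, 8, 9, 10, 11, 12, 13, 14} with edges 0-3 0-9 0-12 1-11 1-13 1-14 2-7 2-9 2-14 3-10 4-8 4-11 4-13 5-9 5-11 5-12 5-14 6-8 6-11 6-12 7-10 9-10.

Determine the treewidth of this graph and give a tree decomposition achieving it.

The largest bag has 4 vertices, giving width 3; this decomposition certifies tw(G) ≤ 3. For the lower bound: the 4 vertex sets {3,7,10}, {2}, {9}, {0,5,12,14} are disjoint, each induces a connected subgraph, and every pair is joined by at least one edge of G. Contracting each set to a single vertex therefore yields K_{4} as a minor, and since treewidth is minor-monotone, tw(G) ≥ tw(K_{4}) = 3. Therefore the treewidth is 3.

Treewidth 3.
One such decomposition:
Bags: B1 = {2, 3, 7, 10}  B2 = {2, 3, 9, 10}  B3 = {0, 2, 3, 9}  B4 = {0, 2, 9, 14}  B5 = {0, 5, 9, 14}  B6 = {0, 5, 12, 14}  B7 = {1, 5, 12, 14}  B8 = {1, 5, 11, 12}  B9 = {1, 6, 11, 12}  B10 = {1, 6, 11, 13}  B11 = {4, 6, 11, 13}  B12 = {4, 6, 8, 13}
Tree: B1–B2, B2–B3, B3–B4, B4–B5, B5–B6, B6–B7, B7–B8, B8–B9, B9–B10, B10–B11, B11–B12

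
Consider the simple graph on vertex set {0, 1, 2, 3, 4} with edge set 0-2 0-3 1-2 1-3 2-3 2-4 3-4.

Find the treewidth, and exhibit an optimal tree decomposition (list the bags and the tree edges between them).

Treewidth 2.
Bags: B1 = {1, 2, 3}  B2 = {2, 3, 4}  B3 = {0, 2, 3}
Tree: B1–B2, B2–B3

Each bag holds 3 vertices, so the decomposition has width 2, which upper-bounds the treewidth. On the other hand G contains the 3-clique {0, 2, 3}. A clique must lie in a single bag of any decomposition, so no decomposition can have width below 2. Hence tw(G) = 2 exactly.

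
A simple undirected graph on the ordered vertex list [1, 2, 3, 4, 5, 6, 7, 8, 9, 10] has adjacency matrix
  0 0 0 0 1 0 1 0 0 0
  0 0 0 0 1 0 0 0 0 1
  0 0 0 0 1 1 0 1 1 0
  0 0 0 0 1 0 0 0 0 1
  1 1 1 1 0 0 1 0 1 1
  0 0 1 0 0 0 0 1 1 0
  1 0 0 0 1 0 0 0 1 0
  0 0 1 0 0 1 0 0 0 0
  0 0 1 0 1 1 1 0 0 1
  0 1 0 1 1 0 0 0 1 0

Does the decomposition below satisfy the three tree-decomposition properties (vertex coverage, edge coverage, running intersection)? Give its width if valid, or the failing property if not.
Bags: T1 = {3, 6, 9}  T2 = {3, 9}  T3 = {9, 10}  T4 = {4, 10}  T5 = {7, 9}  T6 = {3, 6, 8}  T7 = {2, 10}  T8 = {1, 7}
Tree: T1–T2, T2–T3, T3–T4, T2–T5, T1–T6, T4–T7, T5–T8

A tree decomposition must satisfy three properties: every vertex lies in some bag; for every edge, both endpoints lie together in some bag; and for every vertex, the bags containing it form a connected subtree. Here vertex 5 appears in no bag, so the decomposition is invalid.

No — vertex 5 appears in no bag.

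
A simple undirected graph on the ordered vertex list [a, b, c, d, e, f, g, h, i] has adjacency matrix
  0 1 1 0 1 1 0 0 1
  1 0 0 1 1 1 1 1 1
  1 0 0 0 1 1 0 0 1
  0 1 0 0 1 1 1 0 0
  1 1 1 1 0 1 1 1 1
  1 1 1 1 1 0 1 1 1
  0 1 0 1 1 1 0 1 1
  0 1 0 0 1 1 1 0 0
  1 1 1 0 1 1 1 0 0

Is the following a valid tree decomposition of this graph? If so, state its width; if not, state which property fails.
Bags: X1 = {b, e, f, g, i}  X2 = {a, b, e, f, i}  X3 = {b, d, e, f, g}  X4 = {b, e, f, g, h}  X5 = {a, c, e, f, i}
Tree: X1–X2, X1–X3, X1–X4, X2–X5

Every vertex of G appears in some bag (union = {a, b, c, d, e, f, g, h, i}); every edge is covered by a bag; and for each vertex v the set of bags containing v is connected in the bag tree. The decomposition is therefore valid. The largest bag has 5 vertices, so the width is 4.

Yes; width 4.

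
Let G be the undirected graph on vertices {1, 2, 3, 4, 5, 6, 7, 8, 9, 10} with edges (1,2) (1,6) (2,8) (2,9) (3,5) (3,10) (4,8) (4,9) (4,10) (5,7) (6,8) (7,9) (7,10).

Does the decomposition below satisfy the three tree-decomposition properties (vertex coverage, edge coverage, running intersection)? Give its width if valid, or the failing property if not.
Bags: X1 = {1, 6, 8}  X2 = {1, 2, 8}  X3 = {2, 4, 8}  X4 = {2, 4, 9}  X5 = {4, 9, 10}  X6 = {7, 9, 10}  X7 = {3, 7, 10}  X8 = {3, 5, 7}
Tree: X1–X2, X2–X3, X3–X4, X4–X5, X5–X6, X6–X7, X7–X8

Yes; width 2.

Every vertex of G appears in some bag (union = {1, 2, 3, 4, 5, 6, 7, 8, 9, 10}); every edge is covered by a bag; and for each vertex v the set of bags containing v is connected in the bag tree. The decomposition is therefore valid. The largest bag has 3 vertices, so the width is 2.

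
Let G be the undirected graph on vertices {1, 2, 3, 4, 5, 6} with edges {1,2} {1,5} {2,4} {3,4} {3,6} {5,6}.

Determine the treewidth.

A width-2 tree decomposition is:
Bags: B1 = {1, 2, 4}  B2 = {1, 4, 5}  B3 = {4, 5, 6}  B4 = {3, 4, 6}
Tree: B1–B2, B2–B3, B3–B4
The largest bag has 3 vertices, giving width 2; this decomposition certifies tw(G) ≤ 2. Since 4–2–1–5–6–3–4 is a cycle in G, G is not acyclic. Forests are exactly the graphs of treewidth ≤ 1, so tw(G) ≥ 2. Hence tw(G) = 2 exactly.

2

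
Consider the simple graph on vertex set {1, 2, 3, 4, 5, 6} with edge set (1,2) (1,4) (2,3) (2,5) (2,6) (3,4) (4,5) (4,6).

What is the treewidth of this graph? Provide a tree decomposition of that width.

The largest bag has 3 vertices, giving width 2; this decomposition certifies tw(G) ≤ 2. For the lower bound, G contains the cycle 2–1–4–5–2, so G is not a forest; only forests have treewidth ≤ 1, hence tw(G) ≥ 2. Combining the bounds, tw(G) = 2.

Treewidth 2.
Bags: B1 = {1, 2, 4}  B2 = {2, 4, 5}  B3 = {2, 3, 4}  B4 = {2, 4, 6}
Tree: B1–B2, B2–B3, B3–B4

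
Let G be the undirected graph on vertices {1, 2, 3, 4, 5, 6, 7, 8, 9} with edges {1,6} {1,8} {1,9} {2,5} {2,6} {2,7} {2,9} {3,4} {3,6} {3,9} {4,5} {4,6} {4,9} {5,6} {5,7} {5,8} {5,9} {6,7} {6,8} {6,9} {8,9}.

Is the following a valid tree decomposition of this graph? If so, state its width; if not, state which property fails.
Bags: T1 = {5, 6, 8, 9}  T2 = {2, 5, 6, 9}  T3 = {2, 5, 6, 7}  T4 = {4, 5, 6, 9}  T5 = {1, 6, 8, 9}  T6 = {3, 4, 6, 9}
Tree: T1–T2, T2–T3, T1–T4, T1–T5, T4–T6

Yes; width 3.

Checking the three conditions: (i) the bags cover all of {1, 2, 3, 4, 5, 6, 7, 8, 9}; (ii) for each edge, some bag contains both endpoints; (iii) the bags containing any fixed vertex form a subtree. All hold, so the decomposition is valid with width 4 − 1 = 3.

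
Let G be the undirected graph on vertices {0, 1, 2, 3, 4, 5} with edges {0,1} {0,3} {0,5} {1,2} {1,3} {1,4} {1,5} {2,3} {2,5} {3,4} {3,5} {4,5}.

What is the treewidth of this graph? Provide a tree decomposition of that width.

The largest bag has 4 vertices, giving width 3; this decomposition certifies tw(G) ≤ 3. Conversely, {0, 1, 3, 5} is a clique of size 4, and the vertices of any clique must share a bag in every tree decomposition; so some bag has ≥ 4 vertices and tw(G) ≥ 3. Combining the bounds, tw(G) = 3.

Treewidth 3.
One optimal decomposition is:
Bags: B1 = {0, 1, 3, 5}  B2 = {1, 2, 3, 5}  B3 = {1, 3, 4, 5}
Tree: B1–B2, B2–B3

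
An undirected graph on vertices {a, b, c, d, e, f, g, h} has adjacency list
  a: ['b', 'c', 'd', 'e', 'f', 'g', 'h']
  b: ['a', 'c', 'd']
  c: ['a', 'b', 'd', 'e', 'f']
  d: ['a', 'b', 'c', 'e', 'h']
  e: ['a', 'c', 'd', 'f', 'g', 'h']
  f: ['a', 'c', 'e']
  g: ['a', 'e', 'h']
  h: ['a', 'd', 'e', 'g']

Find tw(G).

3

A width-3 tree decomposition is:
Bags: B1 = {a, c, d, e}  B2 = {a, c, e, f}  B3 = {a, d, e, h}  B4 = {a, e, g, h}  B5 = {a, b, c, d}
Tree: B1–B2, B1–B3, B3–B4, B1–B5
Every bag has size at most 4, so the width is 4 − 1 = 3 and tw(G) ≤ 3. For the lower bound, the 4 vertices {a, d, e, h} are pairwise adjacent, and any tree decomposition puts a clique entirely inside one bag — forcing width ≥ 3. Hence tw(G) = 3 exactly.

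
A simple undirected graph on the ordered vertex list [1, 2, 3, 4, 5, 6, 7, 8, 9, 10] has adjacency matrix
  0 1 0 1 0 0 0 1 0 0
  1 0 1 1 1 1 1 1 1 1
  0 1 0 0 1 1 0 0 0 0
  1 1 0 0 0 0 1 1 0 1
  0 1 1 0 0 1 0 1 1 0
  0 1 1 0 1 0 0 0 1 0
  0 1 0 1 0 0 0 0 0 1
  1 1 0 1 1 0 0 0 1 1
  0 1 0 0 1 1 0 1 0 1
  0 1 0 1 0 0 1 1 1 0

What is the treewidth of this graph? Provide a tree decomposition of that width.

The largest bag has 4 vertices, giving width 3; this decomposition certifies tw(G) ≤ 3. On the other hand G contains the 4-clique {2, 8, 9, 10}. A clique must lie in a single bag of any decomposition, so no decomposition can have width below 3. Hence tw(G) = 3 exactly.

Treewidth 3.
One such decomposition:
Bags: B1 = {2, 5, 8, 9}  B2 = {2, 8, 9, 10}  B3 = {2, 5, 6, 9}  B4 = {2, 4, 8, 10}  B5 = {2, 3, 5, 6}  B6 = {2, 4, 7, 10}  B7 = {1, 2, 4, 8}
Tree: B1–B2, B1–B3, B2–B4, B3–B5, B4–B6, B4–B7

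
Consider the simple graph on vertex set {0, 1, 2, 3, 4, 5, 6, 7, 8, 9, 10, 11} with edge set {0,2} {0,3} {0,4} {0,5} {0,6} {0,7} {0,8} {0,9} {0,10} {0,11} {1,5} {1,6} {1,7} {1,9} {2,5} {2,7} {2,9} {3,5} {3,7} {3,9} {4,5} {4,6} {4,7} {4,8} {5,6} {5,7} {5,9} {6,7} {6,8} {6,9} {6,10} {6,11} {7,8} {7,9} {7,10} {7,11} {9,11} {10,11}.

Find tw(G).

A width-4 tree decomposition is:
Bags: B1 = {0, 5, 6, 7, 9}  B2 = {0, 3, 5, 7, 9}  B3 = {0, 6, 7, 9, 11}  B4 = {0, 2, 5, 7, 9}  B5 = {1, 5, 6, 7, 9}  B6 = {0, 4, 5, 6, 7}  B7 = {0, 6, 7, 10, 11}  B8 = {0, 4, 6, 7, 8}
Tree: B1–B2, B1–B3, B2–B4, B1–B5, B1–B6, B3–B7, B6–B8
Every bag has size at most 5, so the width is 5 − 1 = 4 and tw(G) ≤ 4. For the lower bound, the 5 vertices {0, 2, 5, 7, 9} are pairwise adjacent, and any tree decomposition puts a clique entirely inside one bag — forcing width ≥ 4. The upper and lower bounds meet at 4, so that is the treewidth.

4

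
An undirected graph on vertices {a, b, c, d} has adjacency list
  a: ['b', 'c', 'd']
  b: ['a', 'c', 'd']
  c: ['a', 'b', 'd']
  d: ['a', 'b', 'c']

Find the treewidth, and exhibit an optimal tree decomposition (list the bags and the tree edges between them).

Treewidth 3.
One optimal decomposition is:
Bags: B1 = {a, b, c, d}
Tree: (single bag)

A single bag containing all 4 vertices is trivially a valid decomposition of width 3. On the other hand G contains the 4-clique {a, b, c, d}. A clique must lie in a single bag of any decomposition, so no decomposition can have width below 3. The upper and lower bounds meet at 3, so that is the treewidth.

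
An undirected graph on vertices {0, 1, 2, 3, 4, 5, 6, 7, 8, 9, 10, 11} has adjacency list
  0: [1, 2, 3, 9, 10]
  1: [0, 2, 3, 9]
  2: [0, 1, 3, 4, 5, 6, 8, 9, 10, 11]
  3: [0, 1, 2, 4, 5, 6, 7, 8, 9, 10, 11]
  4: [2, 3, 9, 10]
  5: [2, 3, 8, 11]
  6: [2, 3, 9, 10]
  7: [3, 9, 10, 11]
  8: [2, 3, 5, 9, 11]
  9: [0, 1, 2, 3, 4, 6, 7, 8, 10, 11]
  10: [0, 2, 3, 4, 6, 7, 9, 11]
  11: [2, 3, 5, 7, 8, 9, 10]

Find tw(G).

4

A width-4 tree decomposition is:
Bags: B1 = {2, 3, 9, 10, 11}  B2 = {3, 7, 9, 10, 11}  B3 = {2, 3, 8, 9, 11}  B4 = {2, 3, 4, 9, 10}  B5 = {0, 2, 3, 9, 10}  B6 = {2, 3, 5, 8, 11}  B7 = {2, 3, 6, 9, 10}  B8 = {0, 1, 2, 3, 9}
Tree: B1–B2, B1–B3, B1–B4, B4–B5, B3–B6, B4–B7, B5–B8
Each bag holds 5 vertices, so the decomposition has width 4, which upper-bounds the treewidth. On the other hand G contains the 5-clique {2, 3, 8, 9, 11}. A clique must lie in a single bag of any decomposition, so no decomposition can have width below 4. Hence tw(G) = 4 exactly.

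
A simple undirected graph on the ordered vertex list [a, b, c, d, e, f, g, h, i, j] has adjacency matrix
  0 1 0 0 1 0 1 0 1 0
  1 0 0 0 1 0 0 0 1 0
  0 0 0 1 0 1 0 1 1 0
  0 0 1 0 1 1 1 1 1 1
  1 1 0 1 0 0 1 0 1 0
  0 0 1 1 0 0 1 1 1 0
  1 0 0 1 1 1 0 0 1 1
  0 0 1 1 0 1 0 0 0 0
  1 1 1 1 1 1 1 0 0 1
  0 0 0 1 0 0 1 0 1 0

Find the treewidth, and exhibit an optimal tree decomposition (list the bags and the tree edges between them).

The largest bag has 4 vertices, giving width 3; this decomposition certifies tw(G) ≤ 3. For the lower bound, the 4 vertices {c, d, f, h} are pairwise adjacent, and any tree decomposition puts a clique entirely inside one bag — forcing width ≥ 3. Combining the bounds, tw(G) = 3.

Treewidth 3.
One such decomposition:
Bags: B1 = {c, d, f, i}  B2 = {d, f, g, i}  B3 = {c, d, f, h}  B4 = {d, e, g, i}  B5 = {d, g, i, j}  B6 = {a, e, g, i}  B7 = {a, b, e, i}
Tree: B1–B2, B1–B3, B2–B4, B2–B5, B4–B6, B6–B7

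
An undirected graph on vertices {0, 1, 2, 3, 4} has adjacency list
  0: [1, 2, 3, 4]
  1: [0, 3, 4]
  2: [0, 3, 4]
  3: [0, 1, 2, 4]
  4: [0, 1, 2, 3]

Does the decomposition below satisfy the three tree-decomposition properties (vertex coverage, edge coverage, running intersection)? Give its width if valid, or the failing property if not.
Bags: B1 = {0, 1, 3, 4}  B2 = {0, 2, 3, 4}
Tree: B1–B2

Yes; width 3.

Vertex coverage: the bags together contain {0, 1, 2, 3, 4}, the full vertex set. Edge coverage: each edge of G has both endpoints in at least one bag. Running intersection: for every vertex, the bags containing it form a connected subtree. All three properties hold, so this is a valid tree decomposition of width max|bag| − 1 = 3, and hence tw(G) ≤ 3.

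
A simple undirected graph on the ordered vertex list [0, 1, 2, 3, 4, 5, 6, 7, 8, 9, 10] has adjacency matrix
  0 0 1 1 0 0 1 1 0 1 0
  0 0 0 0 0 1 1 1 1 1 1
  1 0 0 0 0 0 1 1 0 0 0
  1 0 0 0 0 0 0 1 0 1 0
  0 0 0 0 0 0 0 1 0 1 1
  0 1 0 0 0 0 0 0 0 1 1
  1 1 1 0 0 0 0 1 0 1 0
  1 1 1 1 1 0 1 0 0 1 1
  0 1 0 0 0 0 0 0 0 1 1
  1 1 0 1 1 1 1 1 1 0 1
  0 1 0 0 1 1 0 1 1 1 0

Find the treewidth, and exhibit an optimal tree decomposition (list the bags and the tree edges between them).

Each bag holds 4 vertices, so the decomposition has width 3, which upper-bounds the treewidth. On the other hand G contains the 4-clique {1, 8, 9, 10}. A clique must lie in a single bag of any decomposition, so no decomposition can have width below 3. Therefore the treewidth is 3.

Treewidth 3.
One such decomposition:
Bags: B1 = {1, 6, 7, 9}  B2 = {1, 7, 9, 10}  B3 = {1, 5, 9, 10}  B4 = {0, 6, 7, 9}  B5 = {0, 3, 7, 9}  B6 = {0, 2, 6, 7}  B7 = {1, 8, 9, 10}  B8 = {4, 7, 9, 10}
Tree: B1–B2, B2–B3, B1–B4, B4–B5, B4–B6, B3–B7, B2–B8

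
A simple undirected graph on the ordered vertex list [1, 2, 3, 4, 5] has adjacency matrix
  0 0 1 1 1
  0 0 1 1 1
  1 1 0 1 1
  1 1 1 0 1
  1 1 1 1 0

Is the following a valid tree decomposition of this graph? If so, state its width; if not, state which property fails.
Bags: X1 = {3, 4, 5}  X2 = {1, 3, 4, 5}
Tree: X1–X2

A tree decomposition must satisfy three properties: every vertex lies in some bag; for every edge, both endpoints lie together in some bag; and for every vertex, the bags containing it form a connected subtree. Here vertex 2 appears in no bag, so the decomposition is invalid.

No — vertex 2 appears in no bag.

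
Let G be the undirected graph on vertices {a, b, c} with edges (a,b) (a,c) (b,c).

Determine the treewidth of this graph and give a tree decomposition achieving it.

Treewidth 2.
One optimal decomposition is:
Bags: B1 = {a, b, c}
Tree: (single bag)

A single bag containing all 3 vertices is trivially a valid decomposition of width 2. Conversely, {a, b, c} is a clique of size 3, and the vertices of any clique must share a bag in every tree decomposition; so some bag has ≥ 3 vertices and tw(G) ≥ 2. Combining the bounds, tw(G) = 2.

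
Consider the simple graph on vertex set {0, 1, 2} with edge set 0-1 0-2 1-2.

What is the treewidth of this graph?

A width-2 tree decomposition is:
Bags: B1 = {0, 1, 2}
Tree: (single bag)
With just one bag of size 3, the width is 3 − 1 = 2, so tw(G) ≤ 2. Conversely, {0, 1, 2} is a clique of size 3, and the vertices of any clique must share a bag in every tree decomposition; so some bag has ≥ 3 vertices and tw(G) ≥ 2. Hence tw(G) = 2 exactly.

2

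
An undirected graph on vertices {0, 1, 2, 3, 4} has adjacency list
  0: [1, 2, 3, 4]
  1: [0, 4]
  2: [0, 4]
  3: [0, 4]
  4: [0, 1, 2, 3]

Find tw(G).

2

A width-2 tree decomposition is:
Bags: B1 = {0, 1, 4}  B2 = {0, 2, 4}  B3 = {0, 3, 4}
Tree: B1–B2, B1–B3
Every bag has size at most 3, so the width is 3 − 1 = 2 and tw(G) ≤ 2. Conversely, {0, 1, 4} is a clique of size 3, and the vertices of any clique must share a bag in every tree decomposition; so some bag has ≥ 3 vertices and tw(G) ≥ 2. The upper and lower bounds meet at 2, so that is the treewidth.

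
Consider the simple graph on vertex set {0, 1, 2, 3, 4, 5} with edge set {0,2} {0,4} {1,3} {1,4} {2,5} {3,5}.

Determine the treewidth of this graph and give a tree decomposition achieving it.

Treewidth 2.
One such decomposition:
Bags: B1 = {0, 1, 4}  B2 = {0, 1, 3}  B3 = {0, 3, 5}  B4 = {0, 2, 5}
Tree: B1–B2, B2–B3, B3–B4

Each bag holds 3 vertices, so the decomposition has width 2, which upper-bounds the treewidth. The edges 0–4–1–3–5–2–0 form a cycle, so G is not a tree and its treewidth is at least 2. Hence tw(G) = 2 exactly.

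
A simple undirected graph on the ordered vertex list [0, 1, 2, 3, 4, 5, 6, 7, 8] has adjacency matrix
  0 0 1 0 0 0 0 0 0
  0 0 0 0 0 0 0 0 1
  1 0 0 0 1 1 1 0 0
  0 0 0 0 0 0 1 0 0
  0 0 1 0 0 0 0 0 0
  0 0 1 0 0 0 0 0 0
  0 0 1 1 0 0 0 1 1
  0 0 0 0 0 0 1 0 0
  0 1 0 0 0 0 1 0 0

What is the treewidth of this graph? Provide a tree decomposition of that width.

The largest bag has 2 vertices, giving width 1; this decomposition certifies tw(G) ≤ 1. Any graph with an edge has treewidth ≥ 1, and G has the edge 6–7. Combining the bounds, tw(G) = 1.

Treewidth 1.
One optimal decomposition is:
Bags: B1 = {6, 7}  B2 = {2, 6}  B3 = {2, 4}  B4 = {3, 6}  B5 = {0, 2}  B6 = {6, 8}  B7 = {2, 5}  B8 = {1, 8}
Tree: B1–B2, B2–B3, B1–B4, B3–B5, B1–B6, B5–B7, B6–B8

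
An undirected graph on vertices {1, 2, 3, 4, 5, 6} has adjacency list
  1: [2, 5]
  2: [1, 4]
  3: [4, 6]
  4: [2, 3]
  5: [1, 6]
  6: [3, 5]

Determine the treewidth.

2

A width-2 tree decomposition is:
Bags: B1 = {3, 5, 6}  B2 = {3, 4, 5}  B3 = {2, 4, 5}  B4 = {1, 2, 5}
Tree: B1–B2, B2–B3, B3–B4
Each bag holds 3 vertices, so the decomposition has width 2, which upper-bounds the treewidth. The edges 5–6–3–4–2–1–5 form a cycle, so G is not a tree and its treewidth is at least 2. Therefore the treewidth is 2.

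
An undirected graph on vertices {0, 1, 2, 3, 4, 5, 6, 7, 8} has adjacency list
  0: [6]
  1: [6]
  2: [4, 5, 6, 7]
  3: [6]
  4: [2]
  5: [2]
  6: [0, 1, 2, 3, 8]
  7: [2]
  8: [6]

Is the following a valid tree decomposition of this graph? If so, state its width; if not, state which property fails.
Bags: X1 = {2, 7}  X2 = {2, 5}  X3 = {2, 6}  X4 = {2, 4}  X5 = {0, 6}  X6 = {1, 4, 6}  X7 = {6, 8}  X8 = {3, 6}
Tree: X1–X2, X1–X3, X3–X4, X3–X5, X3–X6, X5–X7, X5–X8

No — bags containing vertex 4 are not connected in the tree.

A tree decomposition must satisfy three properties: every vertex lies in some bag; for every edge, both endpoints lie together in some bag; and for every vertex, the bags containing it form a connected subtree. Here bags containing vertex 4 are not connected in the tree, so the decomposition is invalid.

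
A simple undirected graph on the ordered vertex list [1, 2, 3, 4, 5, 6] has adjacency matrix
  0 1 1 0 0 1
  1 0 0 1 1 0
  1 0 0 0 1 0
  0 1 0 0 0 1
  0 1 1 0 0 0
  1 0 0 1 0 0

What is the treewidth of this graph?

2

A width-2 tree decomposition is:
Bags: B1 = {1, 3, 5}  B2 = {1, 2, 5}  B3 = {1, 2, 6}  B4 = {2, 4, 6}
Tree: B1–B2, B2–B3, B3–B4
Each bag holds 3 vertices, so the decomposition has width 2, which upper-bounds the treewidth. Since 3–5–2–1–3 is a cycle in G, G is not acyclic. Forests are exactly the graphs of treewidth ≤ 1, so tw(G) ≥ 2. Combining the bounds, tw(G) = 2.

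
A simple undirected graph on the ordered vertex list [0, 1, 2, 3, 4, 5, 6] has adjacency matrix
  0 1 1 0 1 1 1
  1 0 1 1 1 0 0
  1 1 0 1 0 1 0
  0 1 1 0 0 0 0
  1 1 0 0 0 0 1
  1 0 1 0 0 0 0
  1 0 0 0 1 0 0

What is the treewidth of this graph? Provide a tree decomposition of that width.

Treewidth 2.
One such decomposition:
Bags: B1 = {0, 1, 4}  B2 = {0, 1, 2}  B3 = {1, 2, 3}  B4 = {0, 2, 5}  B5 = {0, 4, 6}
Tree: B1–B2, B2–B3, B2–B4, B1–B5

Each bag holds 3 vertices, so the decomposition has width 2, which upper-bounds the treewidth. On the other hand G contains the 3-clique {0, 1, 2}. A clique must lie in a single bag of any decomposition, so no decomposition can have width below 2. The upper and lower bounds meet at 2, so that is the treewidth.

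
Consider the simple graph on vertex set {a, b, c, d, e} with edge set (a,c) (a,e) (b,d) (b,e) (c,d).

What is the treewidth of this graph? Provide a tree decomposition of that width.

Treewidth 2.
Bags: B1 = {b, c, d}  B2 = {b, c, e}  B3 = {a, c, e}
Tree: B1–B2, B2–B3

The largest bag has 3 vertices, giving width 2; this decomposition certifies tw(G) ≤ 2. The edges c–d–b–e–a–c form a cycle, so G is not a tree and its treewidth is at least 2. Combining the bounds, tw(G) = 2.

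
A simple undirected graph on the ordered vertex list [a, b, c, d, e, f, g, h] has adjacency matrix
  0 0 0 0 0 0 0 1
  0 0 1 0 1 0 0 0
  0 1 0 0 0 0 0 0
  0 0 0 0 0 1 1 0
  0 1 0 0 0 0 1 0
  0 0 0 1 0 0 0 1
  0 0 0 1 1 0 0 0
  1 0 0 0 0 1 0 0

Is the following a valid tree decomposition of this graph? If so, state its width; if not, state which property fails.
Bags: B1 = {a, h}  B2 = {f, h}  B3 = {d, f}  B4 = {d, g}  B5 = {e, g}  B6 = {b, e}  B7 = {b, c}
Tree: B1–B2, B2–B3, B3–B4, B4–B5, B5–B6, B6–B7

Yes; width 1.

Every vertex of G appears in some bag (union = {a, b, c, d, e, f, g, h}); every edge is covered by a bag; and for each vertex v the set of bags containing v is connected in the bag tree. The decomposition is therefore valid. The largest bag has 2 vertices, so the width is 1.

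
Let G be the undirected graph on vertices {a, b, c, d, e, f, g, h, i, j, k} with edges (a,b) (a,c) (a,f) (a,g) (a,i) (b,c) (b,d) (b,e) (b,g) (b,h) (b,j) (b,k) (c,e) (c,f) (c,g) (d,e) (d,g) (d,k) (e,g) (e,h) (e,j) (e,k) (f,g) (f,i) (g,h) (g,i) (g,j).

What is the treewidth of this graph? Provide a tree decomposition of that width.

Treewidth 3.
Bags: B1 = {b, c, e, g}  B2 = {a, b, c, g}  B3 = {a, c, f, g}  B4 = {a, f, g, i}  B5 = {b, e, g, j}  B6 = {b, d, e, g}  B7 = {b, e, g, h}  B8 = {b, d, e, k}
Tree: B1–B2, B2–B3, B3–B4, B1–B5, B5–B6, B5–B7, B6–B8

Every bag has size at most 4, so the width is 4 − 1 = 3 and tw(G) ≤ 3. On the other hand G contains the 4-clique {a, c, f, g}. A clique must lie in a single bag of any decomposition, so no decomposition can have width below 3. The upper and lower bounds meet at 3, so that is the treewidth.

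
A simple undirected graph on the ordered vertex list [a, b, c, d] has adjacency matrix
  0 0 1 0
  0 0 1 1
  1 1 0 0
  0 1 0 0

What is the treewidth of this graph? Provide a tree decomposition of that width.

Treewidth 1.
One optimal decomposition is:
Bags: B1 = {b, c}  B2 = {a, c}  B3 = {b, d}
Tree: B1–B2, B1–B3

Every bag has size at most 2, so the width is 2 − 1 = 1 and tw(G) ≤ 1. Any graph with an edge has treewidth ≥ 1, and G has the edge c–b. Hence tw(G) = 1 exactly.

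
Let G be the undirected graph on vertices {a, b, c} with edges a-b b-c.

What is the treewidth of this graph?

A width-1 tree decomposition is:
Bags: B1 = {b, c}  B2 = {a, b}
Tree: B1–B2
Every bag has size at most 2, so the width is 2 − 1 = 1 and tw(G) ≤ 1. Since G has at least one edge (e.g. b–c), it is not an edgeless graph, so tw(G) ≥ 1. Hence tw(G) = 1 exactly.

1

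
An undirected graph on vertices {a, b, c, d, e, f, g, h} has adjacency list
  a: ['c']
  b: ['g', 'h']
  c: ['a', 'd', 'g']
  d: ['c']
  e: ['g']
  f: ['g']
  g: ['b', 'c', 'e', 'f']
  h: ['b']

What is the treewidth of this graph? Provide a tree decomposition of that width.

Each bag holds 2 vertices, so the decomposition has width 1, which upper-bounds the treewidth. Since G has at least one edge (e.g. c–d), it is not an edgeless graph, so tw(G) ≥ 1. Therefore the treewidth is 1.

Treewidth 1.
Bags: B1 = {c, d}  B2 = {a, c}  B3 = {c, g}  B4 = {b, g}  B5 = {e, g}  B6 = {b, h}  B7 = {f, g}
Tree: B1–B2, B1–B3, B3–B4, B3–B5, B4–B6, B4–B7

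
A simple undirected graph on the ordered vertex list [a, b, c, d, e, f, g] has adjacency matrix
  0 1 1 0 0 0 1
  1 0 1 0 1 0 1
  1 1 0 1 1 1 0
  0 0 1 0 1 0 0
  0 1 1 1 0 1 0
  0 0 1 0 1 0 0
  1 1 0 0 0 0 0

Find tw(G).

A width-2 tree decomposition is:
Bags: B1 = {b, c, e}  B2 = {a, b, c}  B3 = {a, b, g}  B4 = {c, e, f}  B5 = {c, d, e}
Tree: B1–B2, B2–B3, B1–B4, B1–B5
The largest bag has 3 vertices, giving width 2; this decomposition certifies tw(G) ≤ 2. On the other hand G contains the 3-clique {a, b, g}. A clique must lie in a single bag of any decomposition, so no decomposition can have width below 2. The upper and lower bounds meet at 2, so that is the treewidth.

2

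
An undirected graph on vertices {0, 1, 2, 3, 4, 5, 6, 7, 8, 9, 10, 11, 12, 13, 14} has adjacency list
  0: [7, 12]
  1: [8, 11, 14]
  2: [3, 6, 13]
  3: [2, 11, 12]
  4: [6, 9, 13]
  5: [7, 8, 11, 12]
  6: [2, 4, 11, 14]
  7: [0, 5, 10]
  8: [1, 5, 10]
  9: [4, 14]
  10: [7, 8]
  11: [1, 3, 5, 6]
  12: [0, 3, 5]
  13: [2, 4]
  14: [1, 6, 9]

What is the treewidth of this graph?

A width-3 tree decomposition is:
Bags: B1 = {2, 4, 9, 13}  B2 = {2, 4, 6, 9}  B3 = {2, 6, 9, 14}  B4 = {2, 3, 6, 14}  B5 = {3, 6, 11, 14}  B6 = {1, 3, 11, 14}  B7 = {1, 3, 11, 12}  B8 = {1, 5, 11, 12}  B9 = {1, 5, 8, 12}  B10 = {0, 5, 8, 12}  B11 = {0, 5, 7, 8}  B12 = {0, 7, 8, 10}
Tree: B1–B2, B2–B3, B3–B4, B4–B5, B5–B6, B6–B7, B7–B8, B8–B9, B9–B10, B10–B11, B11–B12
The largest bag has 4 vertices, giving width 3; this decomposition certifies tw(G) ≤ 3. For the lower bound: the 4 vertex sets {4,9,13}, {2}, {6}, {1,3,11,14} are disjoint, each induces a connected subgraph, and every pair is joined by at least one edge of G. Contracting each set to a single vertex therefore yields K_{4} as a minor, and since treewidth is minor-monotone, tw(G) ≥ tw(K_{4}) = 3. Combining the bounds, tw(G) = 3.

3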